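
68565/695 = 98 + 91/139 = 98.65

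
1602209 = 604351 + 997858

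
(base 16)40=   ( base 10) 64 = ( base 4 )1000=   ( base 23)2I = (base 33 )1v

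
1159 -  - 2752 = 3911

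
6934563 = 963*7201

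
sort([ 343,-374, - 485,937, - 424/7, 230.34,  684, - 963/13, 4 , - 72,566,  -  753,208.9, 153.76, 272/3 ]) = [ - 753,-485, - 374,-963/13,- 72 , - 424/7, 4,  272/3,153.76,208.9, 230.34,  343,566,  684, 937]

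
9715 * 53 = 514895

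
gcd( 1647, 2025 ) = 27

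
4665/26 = 179 + 11/26 = 179.42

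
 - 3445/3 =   -  3445/3 = - 1148.33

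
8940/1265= 7 + 17/253  =  7.07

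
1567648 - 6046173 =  - 4478525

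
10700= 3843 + 6857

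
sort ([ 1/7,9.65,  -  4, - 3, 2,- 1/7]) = [-4 , - 3, - 1/7, 1/7,  2 , 9.65]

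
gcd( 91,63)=7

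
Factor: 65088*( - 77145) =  - 5021213760 = -2^6*3^3*5^1*37^1*113^1*139^1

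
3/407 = 3/407 = 0.01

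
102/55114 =3/1621 =0.00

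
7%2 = 1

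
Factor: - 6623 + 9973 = 3350= 2^1 * 5^2*67^1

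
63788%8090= 7158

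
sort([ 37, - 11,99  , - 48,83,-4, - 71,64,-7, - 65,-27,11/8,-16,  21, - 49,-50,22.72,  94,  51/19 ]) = [-71, - 65,  -  50 ,-49, - 48,-27,-16, - 11, - 7,-4,11/8, 51/19,21,22.72,37,64,83 , 94,99] 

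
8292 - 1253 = 7039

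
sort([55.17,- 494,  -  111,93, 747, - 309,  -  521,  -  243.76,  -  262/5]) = [-521,  -  494, - 309,  -  243.76, - 111, - 262/5,  55.17,93, 747]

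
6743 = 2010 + 4733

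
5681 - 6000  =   - 319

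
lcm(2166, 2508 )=47652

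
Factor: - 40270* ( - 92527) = 3726062290= 2^1*5^1*67^1*1381^1 * 4027^1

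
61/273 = 61/273 = 0.22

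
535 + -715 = -180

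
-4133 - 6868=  - 11001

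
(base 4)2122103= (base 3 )111112202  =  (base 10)9875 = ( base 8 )23223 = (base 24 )h3b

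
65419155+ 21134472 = 86553627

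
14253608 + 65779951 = 80033559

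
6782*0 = 0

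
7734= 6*1289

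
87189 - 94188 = - 6999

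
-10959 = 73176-84135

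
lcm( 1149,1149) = 1149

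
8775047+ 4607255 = 13382302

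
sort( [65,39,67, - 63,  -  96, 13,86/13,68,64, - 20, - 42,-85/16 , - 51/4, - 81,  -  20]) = [ - 96, -81,  -  63, - 42 , - 20, -20, - 51/4,  -  85/16, 86/13,13, 39, 64,65, 67,68]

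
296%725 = 296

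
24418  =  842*29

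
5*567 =2835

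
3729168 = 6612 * 564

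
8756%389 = 198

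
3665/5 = 733=733.00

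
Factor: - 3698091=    - 3^2*410899^1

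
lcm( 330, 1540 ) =4620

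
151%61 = 29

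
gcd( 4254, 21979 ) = 709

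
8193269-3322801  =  4870468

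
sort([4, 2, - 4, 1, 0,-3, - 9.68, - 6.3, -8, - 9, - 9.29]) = [- 9.68 , - 9.29,-9  , - 8,-6.3,-4 , - 3,0,1, 2,4 ] 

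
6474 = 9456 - 2982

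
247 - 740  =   -493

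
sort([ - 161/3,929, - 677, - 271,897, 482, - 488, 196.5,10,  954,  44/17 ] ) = [ - 677, - 488, - 271, - 161/3,  44/17, 10, 196.5, 482,897, 929, 954 ] 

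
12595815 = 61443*205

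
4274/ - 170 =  - 26 + 73/85 = - 25.14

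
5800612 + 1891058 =7691670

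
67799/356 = 67799/356 = 190.45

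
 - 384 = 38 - 422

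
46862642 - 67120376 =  - 20257734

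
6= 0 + 6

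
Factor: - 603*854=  - 2^1*3^2*7^1*61^1*67^1 = - 514962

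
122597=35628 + 86969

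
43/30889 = 43/30889 = 0.00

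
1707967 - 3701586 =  - 1993619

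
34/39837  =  34/39837 = 0.00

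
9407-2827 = 6580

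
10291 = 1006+9285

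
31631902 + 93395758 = 125027660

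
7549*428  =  3230972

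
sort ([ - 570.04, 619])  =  [ - 570.04 , 619]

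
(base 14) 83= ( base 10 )115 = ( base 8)163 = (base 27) 47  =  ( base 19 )61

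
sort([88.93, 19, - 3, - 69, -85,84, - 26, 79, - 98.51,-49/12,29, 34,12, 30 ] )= [  -  98.51, - 85, - 69, - 26,- 49/12,-3 , 12,19, 29, 30,34, 79, 84, 88.93]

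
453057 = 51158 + 401899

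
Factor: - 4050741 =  - 3^1*1350247^1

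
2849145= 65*43833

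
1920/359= 1920/359  =  5.35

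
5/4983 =5/4983 = 0.00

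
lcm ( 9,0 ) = 0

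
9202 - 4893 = 4309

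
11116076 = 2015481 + 9100595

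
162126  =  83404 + 78722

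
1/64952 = 1/64952 = 0.00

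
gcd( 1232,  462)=154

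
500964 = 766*654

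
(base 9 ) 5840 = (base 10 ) 4329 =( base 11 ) 3286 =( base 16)10E9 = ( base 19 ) big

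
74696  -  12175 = 62521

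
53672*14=751408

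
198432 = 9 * 22048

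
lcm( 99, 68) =6732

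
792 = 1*792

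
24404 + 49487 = 73891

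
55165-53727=1438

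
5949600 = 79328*75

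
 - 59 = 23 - 82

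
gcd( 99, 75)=3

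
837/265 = 3 + 42/265 = 3.16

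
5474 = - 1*(- 5474 )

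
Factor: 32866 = 2^1*16433^1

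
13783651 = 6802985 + 6980666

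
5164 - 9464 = - 4300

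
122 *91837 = 11204114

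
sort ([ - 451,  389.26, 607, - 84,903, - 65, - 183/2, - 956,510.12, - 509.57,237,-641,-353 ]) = [ - 956, - 641 , - 509.57, - 451, - 353, - 183/2,  -  84, - 65,237, 389.26,  510.12,607, 903]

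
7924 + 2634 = 10558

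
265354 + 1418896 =1684250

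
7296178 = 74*98597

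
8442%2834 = 2774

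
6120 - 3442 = 2678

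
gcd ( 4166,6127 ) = 1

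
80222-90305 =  - 10083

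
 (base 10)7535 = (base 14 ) 2a63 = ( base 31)7Q2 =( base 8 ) 16557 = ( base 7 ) 30653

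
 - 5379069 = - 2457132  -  2921937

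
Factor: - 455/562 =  - 2^( - 1) * 5^1 * 7^1 * 13^1*281^ (-1)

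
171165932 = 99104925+72061007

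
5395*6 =32370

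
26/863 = 26/863  =  0.03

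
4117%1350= 67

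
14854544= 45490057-30635513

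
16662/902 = 8331/451  =  18.47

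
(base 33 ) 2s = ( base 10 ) 94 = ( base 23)42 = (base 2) 1011110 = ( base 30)34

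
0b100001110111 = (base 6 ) 14011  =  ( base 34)1tp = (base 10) 2167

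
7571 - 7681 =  - 110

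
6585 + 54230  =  60815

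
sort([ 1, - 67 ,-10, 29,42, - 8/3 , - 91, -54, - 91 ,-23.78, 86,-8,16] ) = [ - 91 ,  -  91 ,-67 ,-54,-23.78,-10, -8, - 8/3, 1,16,  29,42, 86]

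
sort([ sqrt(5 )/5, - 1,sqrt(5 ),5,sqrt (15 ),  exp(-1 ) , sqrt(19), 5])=[-1, exp( - 1),sqrt ( 5)/5, sqrt( 5), sqrt(15 ), sqrt( 19 ),5, 5]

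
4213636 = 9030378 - 4816742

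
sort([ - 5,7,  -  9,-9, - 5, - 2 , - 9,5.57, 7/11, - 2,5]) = [ - 9, - 9 , - 9, - 5, - 5,-2, -2, 7/11,  5,5.57, 7] 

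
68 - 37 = 31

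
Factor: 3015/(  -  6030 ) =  - 1/2= -2^(-1 ) 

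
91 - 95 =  - 4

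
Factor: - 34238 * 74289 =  - 2^1*3^1*17^1*19^1*53^1*24763^1 = -2543506782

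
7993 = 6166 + 1827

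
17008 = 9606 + 7402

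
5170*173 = 894410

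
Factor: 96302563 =7^1*41^1 *347^1 * 967^1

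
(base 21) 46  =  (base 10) 90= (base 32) 2Q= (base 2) 1011010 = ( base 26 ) 3c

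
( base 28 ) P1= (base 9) 858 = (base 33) l8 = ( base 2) 1010111101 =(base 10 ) 701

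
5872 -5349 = 523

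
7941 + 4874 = 12815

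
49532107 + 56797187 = 106329294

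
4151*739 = 3067589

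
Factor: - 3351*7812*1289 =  - 33743457468 = - 2^2 *3^3*7^1*31^1 *1117^1*1289^1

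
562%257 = 48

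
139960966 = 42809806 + 97151160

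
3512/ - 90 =  -  1756/45=- 39.02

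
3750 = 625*6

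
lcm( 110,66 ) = 330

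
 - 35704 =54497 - 90201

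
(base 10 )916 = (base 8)1624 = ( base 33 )rp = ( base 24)1e4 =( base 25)1BG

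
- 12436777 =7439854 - 19876631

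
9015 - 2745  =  6270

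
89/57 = 89/57 = 1.56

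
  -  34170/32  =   - 1068 + 3/16 = -1067.81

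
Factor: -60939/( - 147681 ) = 3^1*37^1 * 269^( - 1 ) =111/269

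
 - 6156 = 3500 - 9656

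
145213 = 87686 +57527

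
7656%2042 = 1530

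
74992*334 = 25047328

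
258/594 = 43/99 =0.43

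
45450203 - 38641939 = 6808264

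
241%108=25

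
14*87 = 1218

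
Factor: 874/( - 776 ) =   -  2^( - 2) * 19^1*23^1*97^( - 1) = - 437/388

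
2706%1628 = 1078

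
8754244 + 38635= 8792879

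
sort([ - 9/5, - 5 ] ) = [ - 5,  -  9/5 ] 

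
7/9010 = 7/9010  =  0.00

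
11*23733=261063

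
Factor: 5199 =3^1*1733^1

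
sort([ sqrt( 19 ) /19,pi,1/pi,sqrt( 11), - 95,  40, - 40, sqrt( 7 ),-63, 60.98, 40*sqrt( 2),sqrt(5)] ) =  [ - 95, - 63, - 40, sqrt( 19)/19, 1/pi,  sqrt ( 5), sqrt(7), pi,  sqrt( 11 ),40, 40 * sqrt( 2), 60.98]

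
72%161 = 72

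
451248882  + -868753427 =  - 417504545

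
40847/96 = 40847/96 = 425.49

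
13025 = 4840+8185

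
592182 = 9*65798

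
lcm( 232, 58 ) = 232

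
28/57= 28/57= 0.49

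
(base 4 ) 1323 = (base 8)173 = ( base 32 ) 3R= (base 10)123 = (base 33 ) 3o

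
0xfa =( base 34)7c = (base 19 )D3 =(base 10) 250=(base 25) A0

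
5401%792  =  649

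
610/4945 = 122/989 = 0.12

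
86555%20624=4059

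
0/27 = 0 = 0.00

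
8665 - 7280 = 1385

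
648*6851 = 4439448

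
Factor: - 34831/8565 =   -  3^( -1)*5^( - 1)*61^1 = -  61/15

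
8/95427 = 8/95427 = 0.00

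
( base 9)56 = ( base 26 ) 1p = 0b110011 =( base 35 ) 1g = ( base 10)51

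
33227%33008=219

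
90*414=37260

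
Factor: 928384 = 2^7*7253^1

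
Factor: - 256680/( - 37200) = 2^( - 1) * 3^1*5^( - 1 )*23^1 = 69/10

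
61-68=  -7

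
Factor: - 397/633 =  - 3^( - 1)*211^( - 1 ) * 397^1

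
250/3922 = 125/1961 = 0.06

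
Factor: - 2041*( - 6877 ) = 13^2*23^2*157^1  =  14035957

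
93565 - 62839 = 30726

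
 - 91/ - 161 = 13/23 = 0.57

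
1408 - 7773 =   -  6365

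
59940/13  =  4610 + 10/13=4610.77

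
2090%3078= 2090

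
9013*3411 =30743343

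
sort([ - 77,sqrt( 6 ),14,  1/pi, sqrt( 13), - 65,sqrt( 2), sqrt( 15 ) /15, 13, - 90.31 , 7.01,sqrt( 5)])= [ - 90.31, - 77, - 65,sqrt( 15 ) /15,1/pi, sqrt(2 ), sqrt(5) , sqrt(6 ),sqrt( 13),7.01,13, 14 ] 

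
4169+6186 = 10355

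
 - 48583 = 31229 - 79812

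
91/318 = 91/318 = 0.29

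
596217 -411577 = 184640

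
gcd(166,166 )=166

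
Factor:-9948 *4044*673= -2^4*3^2*337^1*673^1  *  829^1 = - 27074596176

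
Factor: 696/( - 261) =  - 8/3=- 2^3 *3^( - 1)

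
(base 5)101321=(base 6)23240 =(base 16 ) d08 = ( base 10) 3336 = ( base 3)11120120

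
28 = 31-3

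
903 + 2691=3594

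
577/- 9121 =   -  1 + 8544/9121  =  - 0.06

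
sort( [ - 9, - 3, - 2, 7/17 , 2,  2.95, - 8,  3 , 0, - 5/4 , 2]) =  [- 9,  -  8,-3, - 2, - 5/4 , 0, 7/17,2, 2, 2.95, 3]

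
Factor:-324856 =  - 2^3*7^1*5801^1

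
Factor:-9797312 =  - 2^6*7^1*19^1*1151^1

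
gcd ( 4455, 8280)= 45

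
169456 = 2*84728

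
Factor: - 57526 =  - 2^1 * 7^2*587^1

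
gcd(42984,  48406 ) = 2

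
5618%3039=2579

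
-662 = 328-990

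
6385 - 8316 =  - 1931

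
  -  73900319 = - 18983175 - 54917144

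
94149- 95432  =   -1283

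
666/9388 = 333/4694= 0.07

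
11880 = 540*22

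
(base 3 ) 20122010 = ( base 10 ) 4836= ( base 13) 2280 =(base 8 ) 11344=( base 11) 36A7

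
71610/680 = 105 + 21/68 = 105.31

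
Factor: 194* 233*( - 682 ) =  - 2^2*11^1*31^1*97^1*233^1 = - 30827764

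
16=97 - 81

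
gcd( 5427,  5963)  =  67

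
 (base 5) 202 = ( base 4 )310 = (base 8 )64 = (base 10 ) 52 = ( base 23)26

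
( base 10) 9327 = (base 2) 10010001101111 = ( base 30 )AAR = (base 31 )9LR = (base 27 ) CLC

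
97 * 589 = 57133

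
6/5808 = 1/968 = 0.00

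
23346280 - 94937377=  - 71591097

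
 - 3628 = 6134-9762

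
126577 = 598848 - 472271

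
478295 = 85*5627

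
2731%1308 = 115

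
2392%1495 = 897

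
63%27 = 9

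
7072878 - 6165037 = 907841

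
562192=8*70274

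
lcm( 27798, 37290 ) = 1528890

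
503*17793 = 8949879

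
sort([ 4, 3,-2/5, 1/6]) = [ - 2/5,1/6, 3, 4]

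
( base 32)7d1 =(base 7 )31054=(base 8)16641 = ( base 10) 7585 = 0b1110110100001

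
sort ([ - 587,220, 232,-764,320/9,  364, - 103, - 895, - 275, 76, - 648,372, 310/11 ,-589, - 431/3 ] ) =[ - 895, - 764, - 648,-589, -587, - 275,-431/3, - 103,310/11,320/9, 76,220, 232,364, 372]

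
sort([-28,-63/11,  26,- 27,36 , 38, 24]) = [ - 28, - 27, -63/11,24,26,36,38 ] 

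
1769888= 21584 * 82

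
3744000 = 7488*500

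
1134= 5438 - 4304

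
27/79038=3/8782 = 0.00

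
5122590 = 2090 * 2451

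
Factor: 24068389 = 37^2 * 17581^1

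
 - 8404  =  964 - 9368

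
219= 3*73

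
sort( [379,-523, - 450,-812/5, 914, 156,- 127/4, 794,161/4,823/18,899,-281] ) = [ - 523, - 450,-281, - 812/5,  -  127/4,161/4,823/18,  156, 379, 794,899,  914]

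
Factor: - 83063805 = - 3^1*5^1 * 11^1*47^1 * 10711^1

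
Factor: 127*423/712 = 2^(-3 )*3^2*47^1*89^( - 1)*127^1 = 53721/712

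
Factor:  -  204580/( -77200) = 53/20 = 2^( - 2) * 5^ (-1 )*53^1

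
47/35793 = 47/35793= 0.00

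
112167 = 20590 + 91577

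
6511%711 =112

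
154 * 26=4004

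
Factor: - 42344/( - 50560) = 67/80 = 2^(-4 ) * 5^(-1)  *67^1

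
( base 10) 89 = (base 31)2R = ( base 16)59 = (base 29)32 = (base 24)3h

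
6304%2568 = 1168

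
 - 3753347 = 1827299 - 5580646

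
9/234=1/26 = 0.04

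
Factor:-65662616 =-2^3*8207827^1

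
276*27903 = 7701228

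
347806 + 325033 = 672839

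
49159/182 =49159/182 = 270.10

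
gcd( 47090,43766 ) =554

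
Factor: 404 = 2^2*101^1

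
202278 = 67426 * 3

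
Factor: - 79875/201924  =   - 2^( - 2) * 5^3*79^( - 1 ) =- 125/316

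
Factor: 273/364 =2^(- 2 )*3^1 = 3/4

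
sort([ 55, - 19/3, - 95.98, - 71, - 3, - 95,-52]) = [ - 95.98,-95,-71 , - 52, - 19/3,-3,55]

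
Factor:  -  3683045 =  - 5^1 *409^1 *1801^1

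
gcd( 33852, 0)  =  33852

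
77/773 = 77/773  =  0.10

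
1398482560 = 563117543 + 835365017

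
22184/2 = 11092 = 11092.00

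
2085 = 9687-7602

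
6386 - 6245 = 141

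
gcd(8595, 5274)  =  9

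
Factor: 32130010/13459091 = 2^1*5^1*11^1*113^( - 1)*119107^(  -  1)*292091^1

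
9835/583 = 9835/583 =16.87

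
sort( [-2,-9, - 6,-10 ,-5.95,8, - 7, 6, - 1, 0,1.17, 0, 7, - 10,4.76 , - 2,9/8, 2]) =[ - 10, - 10,-9,-7, - 6, - 5.95, - 2, -2 , - 1,0,0, 9/8 , 1.17, 2, 4.76, 6,7, 8] 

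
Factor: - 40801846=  -2^1 * 229^1*89087^1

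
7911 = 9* 879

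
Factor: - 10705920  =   - 2^10*3^1*5^1*17^1*41^1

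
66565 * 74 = 4925810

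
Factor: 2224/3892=4/7=2^2*7^( - 1) 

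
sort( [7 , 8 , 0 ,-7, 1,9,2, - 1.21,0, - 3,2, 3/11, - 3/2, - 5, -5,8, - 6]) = [-7, - 6, - 5, - 5, -3, - 3/2, - 1.21,0,0, 3/11 , 1,2,2,7,8, 8,9]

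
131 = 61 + 70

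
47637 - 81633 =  - 33996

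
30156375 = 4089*7375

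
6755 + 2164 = 8919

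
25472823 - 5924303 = 19548520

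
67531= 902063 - 834532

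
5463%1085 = 38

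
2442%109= 44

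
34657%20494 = 14163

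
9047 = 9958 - 911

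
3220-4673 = -1453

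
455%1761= 455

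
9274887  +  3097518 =12372405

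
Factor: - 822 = - 2^1*3^1*137^1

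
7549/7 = 7549/7 = 1078.43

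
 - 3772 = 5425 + - 9197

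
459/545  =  459/545=0.84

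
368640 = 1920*192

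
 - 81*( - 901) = 72981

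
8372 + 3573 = 11945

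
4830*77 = 371910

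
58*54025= 3133450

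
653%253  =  147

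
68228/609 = 112  +  20/609 = 112.03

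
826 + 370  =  1196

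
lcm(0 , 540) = 0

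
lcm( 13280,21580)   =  172640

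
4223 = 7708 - 3485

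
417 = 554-137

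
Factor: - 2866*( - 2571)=7368486 = 2^1*3^1* 857^1*1433^1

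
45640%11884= 9988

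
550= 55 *10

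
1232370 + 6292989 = 7525359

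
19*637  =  12103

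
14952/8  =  1869= 1869.00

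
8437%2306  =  1519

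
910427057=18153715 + 892273342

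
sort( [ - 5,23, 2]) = [-5,  2, 23]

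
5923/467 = 5923/467 = 12.68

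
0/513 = 0 = 0.00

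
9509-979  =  8530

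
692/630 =1 + 31/315= 1.10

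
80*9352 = 748160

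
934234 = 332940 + 601294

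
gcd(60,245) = 5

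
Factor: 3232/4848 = 2^1*3^( - 1) = 2/3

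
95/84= 1 + 11/84 = 1.13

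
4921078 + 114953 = 5036031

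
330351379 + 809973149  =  1140324528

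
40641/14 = 2902+13/14= 2902.93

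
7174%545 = 89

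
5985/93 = 64 + 11/31 = 64.35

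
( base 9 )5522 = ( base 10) 4070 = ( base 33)3OB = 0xFE6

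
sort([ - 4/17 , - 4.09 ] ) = [ - 4.09, - 4/17]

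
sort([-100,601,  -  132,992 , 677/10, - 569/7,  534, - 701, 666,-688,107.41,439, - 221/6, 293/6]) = [ - 701, - 688, - 132, - 100, - 569/7, - 221/6,293/6,677/10,107.41, 439, 534, 601,666,992] 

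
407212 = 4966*82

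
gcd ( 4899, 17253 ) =213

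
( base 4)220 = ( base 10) 40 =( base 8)50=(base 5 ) 130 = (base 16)28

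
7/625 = 7/625 = 0.01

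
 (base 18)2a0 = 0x33c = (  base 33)p3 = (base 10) 828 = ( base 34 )oc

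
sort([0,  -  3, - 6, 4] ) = [-6, - 3, 0, 4]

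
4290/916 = 4 + 313/458 =4.68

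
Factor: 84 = 2^2*3^1 *7^1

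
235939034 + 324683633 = 560622667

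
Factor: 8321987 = 8321987^1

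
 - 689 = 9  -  698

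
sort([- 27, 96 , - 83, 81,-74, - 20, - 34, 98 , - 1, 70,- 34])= [ - 83, - 74, - 34, - 34, - 27, - 20, - 1,70, 81,  96, 98 ]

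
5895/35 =1179/7 = 168.43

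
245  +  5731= 5976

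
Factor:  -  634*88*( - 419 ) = 23376848=2^4 * 11^1 * 317^1*419^1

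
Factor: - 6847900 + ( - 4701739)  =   - 11549639 = - 31^1*47^1*7927^1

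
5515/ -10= - 1103/2 = - 551.50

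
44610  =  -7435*( - 6) 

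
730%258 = 214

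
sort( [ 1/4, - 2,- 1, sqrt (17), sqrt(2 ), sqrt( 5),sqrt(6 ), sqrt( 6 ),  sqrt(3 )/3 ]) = [ - 2, - 1, 1/4, sqrt(3 )/3, sqrt(2), sqrt( 5), sqrt ( 6),  sqrt( 6 ), sqrt(17 ) ]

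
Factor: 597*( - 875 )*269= - 140518875 = - 3^1*5^3*7^1 * 199^1*269^1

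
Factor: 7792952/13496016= 974119/1687002 = 2^(- 1)*3^( - 1)*23^1*41^1*1033^1*281167^(-1 ) 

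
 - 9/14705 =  - 9/14705 = -0.00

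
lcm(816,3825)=61200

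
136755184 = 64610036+72145148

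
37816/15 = 2521 + 1/15  =  2521.07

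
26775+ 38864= 65639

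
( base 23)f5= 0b101011110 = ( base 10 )350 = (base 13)20C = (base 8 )536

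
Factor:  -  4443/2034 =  -2^( - 1 ) * 3^(-1)*113^ (-1)* 1481^1 = -1481/678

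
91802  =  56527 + 35275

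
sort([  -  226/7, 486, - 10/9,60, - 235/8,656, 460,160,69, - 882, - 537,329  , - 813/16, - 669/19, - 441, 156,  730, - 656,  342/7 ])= [ - 882,-656, - 537,-441, - 813/16,  -  669/19, - 226/7, - 235/8,-10/9,342/7, 60,69,156, 160,329,460,486,  656,730]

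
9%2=1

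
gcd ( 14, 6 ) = 2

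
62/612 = 31/306 =0.10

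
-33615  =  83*( - 405)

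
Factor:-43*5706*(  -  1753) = 2^1*3^2*43^1*317^1*1753^1 = 430112574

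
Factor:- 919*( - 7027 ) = 919^1 * 7027^1= 6457813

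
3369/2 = 3369/2 = 1684.50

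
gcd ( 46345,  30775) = 5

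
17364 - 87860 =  - 70496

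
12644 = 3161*4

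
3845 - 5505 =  -1660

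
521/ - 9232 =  - 1  +  8711/9232 =- 0.06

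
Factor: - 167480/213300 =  - 2^1*3^( - 3)*5^ ( - 1 )*53^1 = - 106/135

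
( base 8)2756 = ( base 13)8ca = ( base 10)1518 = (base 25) 2AI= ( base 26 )26a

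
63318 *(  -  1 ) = -63318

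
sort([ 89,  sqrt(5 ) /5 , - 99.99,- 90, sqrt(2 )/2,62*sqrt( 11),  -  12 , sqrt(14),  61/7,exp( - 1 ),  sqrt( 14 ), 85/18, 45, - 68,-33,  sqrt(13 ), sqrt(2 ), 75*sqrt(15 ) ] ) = [  -  99.99,-90,-68,-33, - 12, exp(-1),sqrt (5)/5,sqrt ( 2)/2,  sqrt(2 ) , sqrt(13 ),sqrt(14 ) , sqrt( 14),  85/18, 61/7, 45,89,62  *sqrt( 11 ),75*sqrt ( 15 )]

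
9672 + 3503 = 13175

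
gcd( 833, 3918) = 1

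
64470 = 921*70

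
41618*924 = 38455032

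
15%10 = 5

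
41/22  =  1 + 19/22 = 1.86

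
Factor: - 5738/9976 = -2^(-2 )*19^1*29^( - 1)*43^( - 1)*151^1 = -  2869/4988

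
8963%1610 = 913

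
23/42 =23/42  =  0.55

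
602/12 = 50 + 1/6 = 50.17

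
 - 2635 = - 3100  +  465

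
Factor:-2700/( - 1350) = 2 = 2^1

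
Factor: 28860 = 2^2 * 3^1  *  5^1 * 13^1*37^1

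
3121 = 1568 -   -  1553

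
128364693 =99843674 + 28521019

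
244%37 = 22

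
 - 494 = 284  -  778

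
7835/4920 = 1+ 583/984= 1.59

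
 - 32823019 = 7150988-39974007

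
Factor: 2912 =2^5*7^1*13^1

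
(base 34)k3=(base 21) 1bb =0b1010101011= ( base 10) 683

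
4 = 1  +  3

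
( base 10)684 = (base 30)mo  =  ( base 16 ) 2AC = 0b1010101100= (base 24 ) 14c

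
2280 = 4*570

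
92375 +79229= 171604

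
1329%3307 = 1329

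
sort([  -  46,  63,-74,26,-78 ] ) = [ - 78, - 74, - 46,26,63]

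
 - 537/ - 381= 179/127 = 1.41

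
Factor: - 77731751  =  -61^1*1274291^1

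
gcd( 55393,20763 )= 1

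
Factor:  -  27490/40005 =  - 5498/8001=-2^1 *3^( - 2 )*7^ (-1 )*127^ (-1 )*2749^1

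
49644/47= 49644/47 = 1056.26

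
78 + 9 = 87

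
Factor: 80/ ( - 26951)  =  - 2^4*5^1 * 26951^( - 1 )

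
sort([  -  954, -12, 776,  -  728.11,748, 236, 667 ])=[-954, - 728.11 ,-12,236, 667, 748, 776]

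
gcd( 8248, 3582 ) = 2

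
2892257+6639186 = 9531443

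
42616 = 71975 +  - 29359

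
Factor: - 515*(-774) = 398610 = 2^1*3^2*5^1*43^1*103^1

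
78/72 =13/12 = 1.08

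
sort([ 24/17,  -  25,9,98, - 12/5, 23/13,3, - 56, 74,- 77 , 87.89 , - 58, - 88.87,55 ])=[ - 88.87 , -77, - 58, - 56, - 25, - 12/5,24/17 , 23/13, 3, 9, 55,74, 87.89,98]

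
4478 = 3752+726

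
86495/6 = 86495/6 = 14415.83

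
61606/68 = 30803/34 = 905.97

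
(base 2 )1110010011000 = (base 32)74O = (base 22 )f2g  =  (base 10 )7320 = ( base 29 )8KC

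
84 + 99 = 183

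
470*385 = 180950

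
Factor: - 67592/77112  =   - 3^(-4)*71^1 = -71/81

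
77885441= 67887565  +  9997876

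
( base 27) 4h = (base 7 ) 236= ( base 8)175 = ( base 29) 49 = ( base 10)125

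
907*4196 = 3805772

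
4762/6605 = 4762/6605 = 0.72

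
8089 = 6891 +1198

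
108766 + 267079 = 375845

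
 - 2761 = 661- 3422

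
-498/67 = - 8 + 38/67 = -  7.43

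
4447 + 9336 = 13783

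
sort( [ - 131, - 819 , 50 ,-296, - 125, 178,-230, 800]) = [ - 819,-296, - 230, - 131, - 125, 50,  178,800]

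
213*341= 72633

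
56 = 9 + 47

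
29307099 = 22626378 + 6680721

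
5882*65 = 382330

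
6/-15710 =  - 3/7855 = -  0.00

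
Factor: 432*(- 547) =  - 2^4*3^3*547^1 =- 236304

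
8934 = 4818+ 4116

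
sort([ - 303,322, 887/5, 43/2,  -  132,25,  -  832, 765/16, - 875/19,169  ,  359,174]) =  [-832,  -  303, - 132,  -  875/19,  43/2, 25,765/16,169, 174, 887/5, 322, 359]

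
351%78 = 39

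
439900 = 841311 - 401411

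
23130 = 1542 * 15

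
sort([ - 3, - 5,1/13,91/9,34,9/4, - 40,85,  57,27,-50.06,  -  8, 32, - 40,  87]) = [ - 50.06, - 40, - 40,- 8,  -  5,- 3 , 1/13  ,  9/4,91/9,27,32, 34, 57,85,87]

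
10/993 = 10/993 =0.01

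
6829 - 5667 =1162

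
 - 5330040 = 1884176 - 7214216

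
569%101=64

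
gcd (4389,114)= 57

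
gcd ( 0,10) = 10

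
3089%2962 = 127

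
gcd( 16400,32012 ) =4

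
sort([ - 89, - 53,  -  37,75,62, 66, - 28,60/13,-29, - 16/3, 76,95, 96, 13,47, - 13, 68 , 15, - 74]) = [ - 89, - 74, - 53, - 37, - 29,-28, - 13, - 16/3, 60/13, 13, 15,  47,62, 66,68,  75,  76,95 , 96]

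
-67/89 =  - 67/89= -0.75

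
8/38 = 4/19 = 0.21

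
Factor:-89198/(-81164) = 2^ ( - 1 )*197^ ( - 1 )* 433^1 = 433/394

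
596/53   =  596/53 = 11.25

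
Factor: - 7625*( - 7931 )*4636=2^2*5^3*7^1*11^1*19^1*61^2 * 103^1 = 280356884500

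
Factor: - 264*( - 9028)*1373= 2^5 * 3^1*11^1  *  37^1 * 61^1*1373^1=3272397216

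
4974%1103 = 562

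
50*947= 47350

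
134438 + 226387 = 360825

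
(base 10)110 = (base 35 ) 35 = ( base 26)46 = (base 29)3N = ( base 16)6e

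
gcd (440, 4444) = 44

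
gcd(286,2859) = 1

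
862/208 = 431/104 = 4.14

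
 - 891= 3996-4887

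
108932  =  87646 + 21286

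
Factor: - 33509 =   -  7^1*4787^1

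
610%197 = 19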